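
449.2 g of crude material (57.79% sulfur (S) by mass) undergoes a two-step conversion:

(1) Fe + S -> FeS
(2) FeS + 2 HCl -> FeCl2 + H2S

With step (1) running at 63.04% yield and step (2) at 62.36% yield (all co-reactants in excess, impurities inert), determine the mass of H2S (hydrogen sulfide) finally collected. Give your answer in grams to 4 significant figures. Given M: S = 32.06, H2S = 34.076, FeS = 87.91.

Pure S = 449.2 × 0.5779 = 259.59 g.
n(S) = 259.59 / 32.06 = 8.0971 mol.
Step 1 (S:FeS = 1:1): theoretical n(FeS) = 8.0971 mol; at 63.04% yield, n(FeS) = 5.1044 mol.
Step 2 (FeS:H2S = 1:1): theoretical n(H2S) = 5.1044 mol, so theoretical mass = 5.1044 × 34.076 = 173.94 g.
At 62.36% yield, actual mass of H2S = 173.94 × 0.6236 = 108.47 g.

108.5 g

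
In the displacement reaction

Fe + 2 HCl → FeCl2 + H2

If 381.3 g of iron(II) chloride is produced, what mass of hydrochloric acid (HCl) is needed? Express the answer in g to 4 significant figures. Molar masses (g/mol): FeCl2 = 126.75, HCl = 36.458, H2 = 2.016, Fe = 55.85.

n(FeCl2) = 381.30 g / 126.75 g/mol = 3.0083 mol.
From the equation the FeCl2:HCl mole ratio is 1:2, so n(HCl) = 3.0083 × 2/1 = 6.0166 mol.
Mass of HCl = 6.0166 mol × 36.458 g/mol = 219.35 g.

219.4 g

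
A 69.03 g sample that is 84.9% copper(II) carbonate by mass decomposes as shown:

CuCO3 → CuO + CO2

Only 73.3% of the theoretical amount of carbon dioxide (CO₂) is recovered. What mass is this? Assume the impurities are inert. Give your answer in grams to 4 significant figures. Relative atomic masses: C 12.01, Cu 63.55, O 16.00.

Pure CuCO3 available = 69.03 g × 0.849 = 58.606 g.
M(CuCO3) = 63.55 + 12.01 + 3(16.00) = 123.56 g/mol.
M(CO2) = 12.01 + 2(16.00) = 44.01 g/mol.
n(CuCO3) = 58.606 g / 123.56 g/mol = 0.47432 mol.
From the equation the CuCO3:CO2 mole ratio is 1:1, so n(CO2) = 0.47432 × 1/1 = 0.47432 mol.
Mass of CO2 = 0.47432 mol × 44.01 g/mol = 20.875 g.
Actual mass collected = 20.875 g × 0.733 = 15.301 g.

15.30 g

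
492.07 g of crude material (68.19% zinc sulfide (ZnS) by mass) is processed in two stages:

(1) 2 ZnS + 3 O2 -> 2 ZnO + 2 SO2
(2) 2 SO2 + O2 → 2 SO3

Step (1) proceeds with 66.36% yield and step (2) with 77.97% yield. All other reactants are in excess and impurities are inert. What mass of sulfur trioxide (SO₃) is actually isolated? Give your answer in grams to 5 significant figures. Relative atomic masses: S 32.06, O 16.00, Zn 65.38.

142.65 g

Pure ZnS = 492.07 × 0.6819 = 335.543 g.
M(ZnS) = 65.38 + 32.06 = 97.44 g/mol.
M(SO3) = 32.06 + 3(16.00) = 80.06 g/mol.
n(ZnS) = 335.543 / 97.44 = 3.44358 mol.
Step 1 (ZnS:SO2 = 2:2): theoretical n(SO2) = 3.44358 mol; at 66.36% yield, n(SO2) = 2.28516 mol.
Step 2 (SO2:SO3 = 2:2): theoretical n(SO3) = 2.28516 mol, so theoretical mass = 2.28516 × 80.06 = 182.950 g.
At 77.97% yield, actual mass of SO3 = 182.950 × 0.7797 = 142.646 g.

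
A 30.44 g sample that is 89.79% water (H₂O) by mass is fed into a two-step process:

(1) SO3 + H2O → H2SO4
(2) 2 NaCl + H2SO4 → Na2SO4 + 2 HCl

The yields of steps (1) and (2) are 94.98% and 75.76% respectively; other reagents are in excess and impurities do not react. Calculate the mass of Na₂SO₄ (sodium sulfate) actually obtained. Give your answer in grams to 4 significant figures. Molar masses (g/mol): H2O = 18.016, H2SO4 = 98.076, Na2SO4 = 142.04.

155.1 g

Pure H2O = 30.44 × 0.8979 = 27.332 g.
n(H2O) = 27.332 / 18.016 = 1.5171 mol.
Step 1 (H2O:H2SO4 = 1:1): theoretical n(H2SO4) = 1.5171 mol; at 94.98% yield, n(H2SO4) = 1.4409 mol.
Step 2 (H2SO4:Na2SO4 = 1:1): theoretical n(Na2SO4) = 1.4409 mol, so theoretical mass = 1.4409 × 142.04 = 204.67 g.
At 75.76% yield, actual mass of Na2SO4 = 204.67 × 0.7576 = 155.06 g.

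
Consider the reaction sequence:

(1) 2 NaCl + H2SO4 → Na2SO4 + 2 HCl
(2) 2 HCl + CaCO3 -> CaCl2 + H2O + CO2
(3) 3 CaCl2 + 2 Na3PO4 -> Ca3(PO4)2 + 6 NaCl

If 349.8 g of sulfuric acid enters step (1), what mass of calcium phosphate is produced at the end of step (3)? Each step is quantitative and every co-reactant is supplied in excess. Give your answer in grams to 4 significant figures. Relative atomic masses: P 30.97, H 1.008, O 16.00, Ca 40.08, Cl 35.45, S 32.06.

M(H2SO4) = 2(1.008) + 32.06 + 4(16.00) = 98.076 g/mol.
M(Ca3(PO4)2) = 3(40.08) + 2(30.97) + 8(16.00) = 310.18 g/mol.
n(H2SO4) = 349.8 / 98.076 = 3.5666 mol.
Reaction (1): H2SO4→HCl ratio 1:2 ⇒ n(HCl) = 7.1332 mol.
Reaction (2): HCl→CaCl2 ratio 2:1 ⇒ n(CaCl2) = 3.5666 mol.
Reaction (3): CaCl2→Ca3(PO4)2 ratio 3:1 ⇒ n(Ca3(PO4)2) = 1.1889 mol.
Mass of Ca3(PO4)2 = 1.1889 × 310.18 = 368.76 g.

368.8 g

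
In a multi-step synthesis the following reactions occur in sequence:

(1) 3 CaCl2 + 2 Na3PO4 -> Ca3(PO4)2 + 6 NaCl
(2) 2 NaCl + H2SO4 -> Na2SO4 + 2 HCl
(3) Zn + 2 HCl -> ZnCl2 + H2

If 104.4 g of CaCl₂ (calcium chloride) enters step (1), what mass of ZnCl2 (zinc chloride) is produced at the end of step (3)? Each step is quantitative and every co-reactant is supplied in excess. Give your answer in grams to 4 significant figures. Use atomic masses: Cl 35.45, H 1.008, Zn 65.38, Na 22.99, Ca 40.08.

M(CaCl2) = 40.08 + 2(35.45) = 110.98 g/mol.
M(ZnCl2) = 65.38 + 2(35.45) = 136.28 g/mol.
n(CaCl2) = 104.4 / 110.98 = 0.94071 mol.
Reaction (1): CaCl2→NaCl ratio 3:6 ⇒ n(NaCl) = 1.8814 mol.
Reaction (2): NaCl→HCl ratio 2:2 ⇒ n(HCl) = 1.8814 mol.
Reaction (3): HCl→ZnCl2 ratio 2:1 ⇒ n(ZnCl2) = 0.94071 mol.
Mass of ZnCl2 = 0.94071 × 136.28 = 128.20 g.

128.2 g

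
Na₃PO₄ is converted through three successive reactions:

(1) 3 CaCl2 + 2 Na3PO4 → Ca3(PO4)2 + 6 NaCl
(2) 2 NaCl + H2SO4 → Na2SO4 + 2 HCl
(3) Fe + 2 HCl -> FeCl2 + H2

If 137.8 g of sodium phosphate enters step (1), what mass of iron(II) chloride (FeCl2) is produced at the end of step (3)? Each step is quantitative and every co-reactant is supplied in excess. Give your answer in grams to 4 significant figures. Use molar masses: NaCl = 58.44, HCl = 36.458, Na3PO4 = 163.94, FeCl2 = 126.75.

n(Na3PO4) = 137.8 / 163.94 = 0.84055 mol.
Reaction (1): Na3PO4→NaCl ratio 2:6 ⇒ n(NaCl) = 2.5217 mol.
Reaction (2): NaCl→HCl ratio 2:2 ⇒ n(HCl) = 2.5217 mol.
Reaction (3): HCl→FeCl2 ratio 2:1 ⇒ n(FeCl2) = 1.2608 mol.
Mass of FeCl2 = 1.2608 × 126.75 = 159.81 g.

159.8 g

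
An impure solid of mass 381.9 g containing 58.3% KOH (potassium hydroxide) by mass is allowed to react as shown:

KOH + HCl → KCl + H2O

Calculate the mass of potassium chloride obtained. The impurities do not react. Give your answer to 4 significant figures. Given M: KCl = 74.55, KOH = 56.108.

Mass of pure KOH = 381.9 g × 0.583 = 222.65 g.
n(KOH) = 222.65 g / 56.108 g/mol = 3.9682 mol.
From the equation the KOH:KCl mole ratio is 1:1, so n(KCl) = 3.9682 × 1/1 = 3.9682 mol.
Mass of KCl = 3.9682 mol × 74.55 g/mol = 295.83 g.

295.8 g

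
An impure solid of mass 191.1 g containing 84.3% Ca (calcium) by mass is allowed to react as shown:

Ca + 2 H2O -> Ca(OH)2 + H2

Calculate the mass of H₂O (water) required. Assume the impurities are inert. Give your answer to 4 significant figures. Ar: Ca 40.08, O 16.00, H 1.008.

Mass of pure Ca = 191.1 g × 0.843 = 161.10 g.
M(Ca) = 40.08 g/mol.
M(H2O) = 2(1.008) + 16.00 = 18.016 g/mol.
n(Ca) = 161.10 g / 40.08 g/mol = 4.0194 mol.
From the equation the Ca:H2O mole ratio is 1:2, so n(H2O) = 4.0194 × 2/1 = 8.0388 mol.
Mass of H2O = 8.0388 mol × 18.016 g/mol = 144.83 g.

144.8 g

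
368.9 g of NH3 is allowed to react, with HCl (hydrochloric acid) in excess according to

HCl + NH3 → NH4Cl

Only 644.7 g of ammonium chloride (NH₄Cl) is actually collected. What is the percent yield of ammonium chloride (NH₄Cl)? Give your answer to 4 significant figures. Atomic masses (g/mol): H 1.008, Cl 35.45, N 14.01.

M(NH3) = 14.01 + 3(1.008) = 17.034 g/mol.
M(NH4Cl) = 14.01 + 4(1.008) + 35.45 = 53.492 g/mol.
n(NH3) = 368.90 g / 17.034 g/mol = 21.657 mol.
From the equation the NH3:NH4Cl mole ratio is 1:1, so n(NH4Cl) = 21.657 × 1/1 = 21.657 mol.
Mass of NH4Cl = 21.657 mol × 53.492 g/mol = 1158.5 g.
This is the theoretical yield. Percent yield = 644.7 g / 1158.5 g × 100% = 55.651%.

55.65 %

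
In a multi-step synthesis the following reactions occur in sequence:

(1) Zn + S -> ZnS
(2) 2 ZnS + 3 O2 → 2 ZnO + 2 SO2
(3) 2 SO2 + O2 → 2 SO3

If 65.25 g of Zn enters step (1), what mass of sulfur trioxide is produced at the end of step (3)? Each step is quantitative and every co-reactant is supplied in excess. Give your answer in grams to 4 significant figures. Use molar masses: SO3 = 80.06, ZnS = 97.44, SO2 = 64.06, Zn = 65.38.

n(Zn) = 65.25 / 65.38 = 0.99801 mol.
Reaction (1): Zn→ZnS ratio 1:1 ⇒ n(ZnS) = 0.99801 mol.
Reaction (2): ZnS→SO2 ratio 2:2 ⇒ n(SO2) = 0.99801 mol.
Reaction (3): SO2→SO3 ratio 2:2 ⇒ n(SO3) = 0.99801 mol.
Mass of SO3 = 0.99801 × 80.06 = 79.901 g.

79.90 g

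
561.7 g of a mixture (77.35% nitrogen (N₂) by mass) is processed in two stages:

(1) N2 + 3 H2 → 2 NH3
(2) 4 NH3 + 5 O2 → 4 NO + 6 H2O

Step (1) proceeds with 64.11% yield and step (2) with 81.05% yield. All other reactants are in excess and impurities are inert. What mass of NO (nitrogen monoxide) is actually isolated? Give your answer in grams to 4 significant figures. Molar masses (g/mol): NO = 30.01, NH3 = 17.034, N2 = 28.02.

Pure N2 = 561.7 × 0.7735 = 434.47 g.
n(N2) = 434.47 / 28.02 = 15.506 mol.
Step 1 (N2:NH3 = 1:2): theoretical n(NH3) = 31.012 mol; at 64.11% yield, n(NH3) = 19.882 mol.
Step 2 (NH3:NO = 4:4): theoretical n(NO) = 19.882 mol, so theoretical mass = 19.882 × 30.01 = 596.65 g.
At 81.05% yield, actual mass of NO = 596.65 × 0.8105 = 483.58 g.

483.6 g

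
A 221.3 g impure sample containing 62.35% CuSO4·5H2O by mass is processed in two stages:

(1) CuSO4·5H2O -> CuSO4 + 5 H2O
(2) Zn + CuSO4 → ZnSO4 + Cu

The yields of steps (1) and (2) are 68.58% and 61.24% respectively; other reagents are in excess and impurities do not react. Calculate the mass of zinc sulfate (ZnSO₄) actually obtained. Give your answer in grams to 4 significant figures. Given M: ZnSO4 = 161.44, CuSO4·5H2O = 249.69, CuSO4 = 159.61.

Pure CuSO4·5H2O = 221.3 × 0.6235 = 137.98 g.
n(CuSO4·5H2O) = 137.98 / 249.69 = 0.55261 mol.
Step 1 (CuSO4·5H2O:CuSO4 = 1:1): theoretical n(CuSO4) = 0.55261 mol; at 68.58% yield, n(CuSO4) = 0.37898 mol.
Step 2 (CuSO4:ZnSO4 = 1:1): theoretical n(ZnSO4) = 0.37898 mol, so theoretical mass = 0.37898 × 161.44 = 61.182 g.
At 61.24% yield, actual mass of ZnSO4 = 61.182 × 0.6124 = 37.468 g.

37.47 g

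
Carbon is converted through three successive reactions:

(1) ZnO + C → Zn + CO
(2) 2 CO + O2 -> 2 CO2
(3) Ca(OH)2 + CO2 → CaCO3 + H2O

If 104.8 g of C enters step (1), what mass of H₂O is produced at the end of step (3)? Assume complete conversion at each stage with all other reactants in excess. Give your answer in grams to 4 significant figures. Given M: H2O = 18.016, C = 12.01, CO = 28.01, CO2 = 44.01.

157.2 g

n(C) = 104.8 / 12.01 = 8.7261 mol.
Reaction (1): C→CO ratio 1:1 ⇒ n(CO) = 8.7261 mol.
Reaction (2): CO→CO2 ratio 2:2 ⇒ n(CO2) = 8.7261 mol.
Reaction (3): CO2→H2O ratio 1:1 ⇒ n(H2O) = 8.7261 mol.
Mass of H2O = 8.7261 × 18.016 = 157.21 g.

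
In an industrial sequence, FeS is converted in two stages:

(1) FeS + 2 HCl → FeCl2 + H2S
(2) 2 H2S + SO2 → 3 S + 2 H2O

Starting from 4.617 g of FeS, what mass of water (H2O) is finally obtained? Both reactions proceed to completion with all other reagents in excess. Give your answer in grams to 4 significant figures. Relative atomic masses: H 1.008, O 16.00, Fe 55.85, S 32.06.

M(FeS) = 55.85 + 32.06 = 87.91 g/mol.
M(H2O) = 2(1.008) + 16.00 = 18.016 g/mol.
n(FeS) = 4.6170 / 87.91 = 0.052520 mol.
Step 1 gives a 1:1 ratio of FeS to H2S, so n(H2S) = 0.052520 mol.
In step 2 the H2S:H2O ratio is 2:2, so n(H2O) = 0.052520 mol.
Mass of H2O = 0.052520 × 18.016 = 0.94619 g.

0.9462 g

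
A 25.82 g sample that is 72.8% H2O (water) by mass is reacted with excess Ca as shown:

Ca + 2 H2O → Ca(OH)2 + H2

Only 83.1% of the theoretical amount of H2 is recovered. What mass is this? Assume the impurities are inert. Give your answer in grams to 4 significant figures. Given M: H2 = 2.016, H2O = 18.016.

Pure H2O available = 25.82 g × 0.728 = 18.797 g.
n(H2O) = 18.797 g / 18.016 g/mol = 1.0433 mol.
From the equation the H2O:H2 mole ratio is 2:1, so n(H2) = 1.0433 × 1/2 = 0.52167 mol.
Mass of H2 = 0.52167 mol × 2.016 g/mol = 1.0517 g.
Actual mass collected = 1.0517 g × 0.831 = 0.87396 g.

0.8740 g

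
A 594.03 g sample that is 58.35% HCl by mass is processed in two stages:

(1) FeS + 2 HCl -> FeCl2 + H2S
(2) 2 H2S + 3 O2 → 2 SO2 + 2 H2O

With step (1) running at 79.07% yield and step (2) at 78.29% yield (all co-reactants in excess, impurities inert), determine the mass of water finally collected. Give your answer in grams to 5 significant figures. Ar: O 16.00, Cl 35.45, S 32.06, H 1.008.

53.015 g

Pure HCl = 594.03 × 0.5835 = 346.617 g.
M(HCl) = 1.008 + 35.45 = 36.458 g/mol.
M(H2O) = 2(1.008) + 16.00 = 18.016 g/mol.
n(HCl) = 346.617 / 36.458 = 9.50728 mol.
Step 1 (HCl:H2S = 2:1): theoretical n(H2S) = 4.75364 mol; at 79.07% yield, n(H2S) = 3.75870 mol.
Step 2 (H2S:H2O = 2:2): theoretical n(H2O) = 3.75870 mol, so theoretical mass = 3.75870 × 18.016 = 67.7168 g.
At 78.29% yield, actual mass of H2O = 67.7168 × 0.7829 = 53.0155 g.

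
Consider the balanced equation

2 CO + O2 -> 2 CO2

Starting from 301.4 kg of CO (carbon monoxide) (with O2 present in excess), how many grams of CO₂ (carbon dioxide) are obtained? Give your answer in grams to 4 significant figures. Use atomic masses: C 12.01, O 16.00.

M(CO) = 12.01 + 16.00 = 28.01 g/mol.
M(CO2) = 12.01 + 2(16.00) = 44.01 g/mol.
Convert: 301.4 kg = 301400 g.
n(CO) = 301400 g / 28.01 g/mol = 10760 mol.
From the equation the CO:CO2 mole ratio is 2:2, so n(CO2) = 10760 × 2/2 = 10760 mol.
Mass of CO2 = 10760 mol × 44.01 g/mol = 473570 g.

473600 g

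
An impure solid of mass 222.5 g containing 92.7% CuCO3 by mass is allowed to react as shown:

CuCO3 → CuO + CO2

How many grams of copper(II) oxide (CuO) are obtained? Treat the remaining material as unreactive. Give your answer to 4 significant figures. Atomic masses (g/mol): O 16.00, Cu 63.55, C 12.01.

132.8 g

Mass of pure CuCO3 = 222.5 g × 0.927 = 206.26 g.
M(CuCO3) = 63.55 + 12.01 + 3(16.00) = 123.56 g/mol.
M(CuO) = 63.55 + 16.00 = 79.55 g/mol.
n(CuCO3) = 206.26 g / 123.56 g/mol = 1.6693 mol.
From the equation the CuCO3:CuO mole ratio is 1:1, so n(CuO) = 1.6693 × 1/1 = 1.6693 mol.
Mass of CuO = 1.6693 mol × 79.55 g/mol = 132.79 g.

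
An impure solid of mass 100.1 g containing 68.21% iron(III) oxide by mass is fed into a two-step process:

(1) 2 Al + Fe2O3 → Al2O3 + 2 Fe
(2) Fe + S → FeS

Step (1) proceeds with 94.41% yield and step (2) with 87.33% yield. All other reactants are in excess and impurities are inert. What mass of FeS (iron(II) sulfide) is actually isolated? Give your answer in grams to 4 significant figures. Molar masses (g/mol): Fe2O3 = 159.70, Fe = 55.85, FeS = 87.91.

Pure Fe2O3 = 100.1 × 0.6821 = 68.278 g.
n(Fe2O3) = 68.278 / 159.70 = 0.42754 mol.
Step 1 (Fe2O3:Fe = 1:2): theoretical n(Fe) = 0.85508 mol; at 94.41% yield, n(Fe) = 0.80728 mol.
Step 2 (Fe:FeS = 1:1): theoretical n(FeS) = 0.80728 mol, so theoretical mass = 0.80728 × 87.91 = 70.968 g.
At 87.33% yield, actual mass of FeS = 70.968 × 0.8733 = 61.976 g.

61.98 g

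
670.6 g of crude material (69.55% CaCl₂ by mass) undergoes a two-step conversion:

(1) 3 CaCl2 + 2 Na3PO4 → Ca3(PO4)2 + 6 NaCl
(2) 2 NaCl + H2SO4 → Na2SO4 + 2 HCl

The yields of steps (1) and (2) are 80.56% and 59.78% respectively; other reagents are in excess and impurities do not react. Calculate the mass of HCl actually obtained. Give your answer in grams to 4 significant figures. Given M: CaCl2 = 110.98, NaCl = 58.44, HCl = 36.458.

147.6 g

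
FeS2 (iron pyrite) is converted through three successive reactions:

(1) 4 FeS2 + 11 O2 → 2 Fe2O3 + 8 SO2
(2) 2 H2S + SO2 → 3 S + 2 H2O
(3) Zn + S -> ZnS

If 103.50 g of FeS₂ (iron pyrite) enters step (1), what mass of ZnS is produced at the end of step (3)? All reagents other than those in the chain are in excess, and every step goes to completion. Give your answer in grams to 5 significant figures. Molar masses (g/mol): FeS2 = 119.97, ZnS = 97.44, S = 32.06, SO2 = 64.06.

n(FeS2) = 103.50 / 119.97 = 0.862716 mol.
Reaction (1): FeS2→SO2 ratio 4:8 ⇒ n(SO2) = 1.72543 mol.
Reaction (2): SO2→S ratio 1:3 ⇒ n(S) = 5.17629 mol.
Reaction (3): S→ZnS ratio 1:1 ⇒ n(ZnS) = 5.17629 mol.
Mass of ZnS = 5.17629 × 97.44 = 504.378 g.

504.38 g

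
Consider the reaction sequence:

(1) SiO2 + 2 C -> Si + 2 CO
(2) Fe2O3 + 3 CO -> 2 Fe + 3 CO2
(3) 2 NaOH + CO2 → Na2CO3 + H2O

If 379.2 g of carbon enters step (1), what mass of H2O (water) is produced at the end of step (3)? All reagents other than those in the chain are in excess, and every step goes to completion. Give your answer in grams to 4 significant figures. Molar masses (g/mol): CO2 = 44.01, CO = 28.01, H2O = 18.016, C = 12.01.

n(C) = 379.2 / 12.01 = 31.574 mol.
Reaction (1): C→CO ratio 2:2 ⇒ n(CO) = 31.574 mol.
Reaction (2): CO→CO2 ratio 3:3 ⇒ n(CO2) = 31.574 mol.
Reaction (3): CO2→H2O ratio 1:1 ⇒ n(H2O) = 31.574 mol.
Mass of H2O = 31.574 × 18.016 = 568.83 g.

568.8 g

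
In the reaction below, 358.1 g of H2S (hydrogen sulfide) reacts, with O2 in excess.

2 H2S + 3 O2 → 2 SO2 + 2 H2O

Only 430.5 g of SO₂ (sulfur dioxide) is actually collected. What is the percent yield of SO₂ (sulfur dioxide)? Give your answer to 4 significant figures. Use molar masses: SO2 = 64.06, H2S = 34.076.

n(H2S) = 358.10 g / 34.076 g/mol = 10.509 mol.
From the equation the H2S:SO2 mole ratio is 2:2, so n(SO2) = 10.509 × 2/2 = 10.509 mol.
Mass of SO2 = 10.509 mol × 64.06 g/mol = 673.20 g.
This is the theoretical yield. Percent yield = 430.5 g / 673.20 g × 100% = 63.949%.

63.95 %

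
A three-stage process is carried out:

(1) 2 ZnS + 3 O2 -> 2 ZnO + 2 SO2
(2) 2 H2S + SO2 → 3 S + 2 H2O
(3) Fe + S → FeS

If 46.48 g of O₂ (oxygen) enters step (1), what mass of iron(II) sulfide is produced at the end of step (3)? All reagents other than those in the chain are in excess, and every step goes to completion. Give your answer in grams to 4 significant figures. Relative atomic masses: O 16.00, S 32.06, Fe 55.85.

M(O2) = 2(16.00) = 32.00 g/mol.
M(FeS) = 55.85 + 32.06 = 87.91 g/mol.
n(O2) = 46.48 / 32.00 = 1.4525 mol.
Reaction (1): O2→SO2 ratio 3:2 ⇒ n(SO2) = 0.96833 mol.
Reaction (2): SO2→S ratio 1:3 ⇒ n(S) = 2.9050 mol.
Reaction (3): S→FeS ratio 1:1 ⇒ n(FeS) = 2.9050 mol.
Mass of FeS = 2.9050 × 87.91 = 255.38 g.

255.4 g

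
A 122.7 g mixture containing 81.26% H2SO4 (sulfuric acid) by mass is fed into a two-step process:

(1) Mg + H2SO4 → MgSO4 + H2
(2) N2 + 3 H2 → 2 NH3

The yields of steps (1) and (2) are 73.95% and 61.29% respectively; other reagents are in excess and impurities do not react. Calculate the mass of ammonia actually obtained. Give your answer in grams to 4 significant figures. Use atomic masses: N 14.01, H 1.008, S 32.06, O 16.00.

5.233 g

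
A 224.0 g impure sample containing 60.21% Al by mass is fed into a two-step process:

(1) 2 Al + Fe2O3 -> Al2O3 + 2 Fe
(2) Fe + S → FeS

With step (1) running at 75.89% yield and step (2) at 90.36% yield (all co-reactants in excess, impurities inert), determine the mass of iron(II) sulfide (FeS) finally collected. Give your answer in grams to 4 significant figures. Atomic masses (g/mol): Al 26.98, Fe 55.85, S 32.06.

301.4 g

Pure Al = 224.0 × 0.6021 = 134.87 g.
M(Al) = 26.98 g/mol.
M(FeS) = 55.85 + 32.06 = 87.91 g/mol.
n(Al) = 134.87 / 26.98 = 4.9989 mol.
Step 1 (Al:Fe = 2:2): theoretical n(Fe) = 4.9989 mol; at 75.89% yield, n(Fe) = 3.7937 mol.
Step 2 (Fe:FeS = 1:1): theoretical n(FeS) = 3.7937 mol, so theoretical mass = 3.7937 × 87.91 = 333.50 g.
At 90.36% yield, actual mass of FeS = 333.50 × 0.9036 = 301.35 g.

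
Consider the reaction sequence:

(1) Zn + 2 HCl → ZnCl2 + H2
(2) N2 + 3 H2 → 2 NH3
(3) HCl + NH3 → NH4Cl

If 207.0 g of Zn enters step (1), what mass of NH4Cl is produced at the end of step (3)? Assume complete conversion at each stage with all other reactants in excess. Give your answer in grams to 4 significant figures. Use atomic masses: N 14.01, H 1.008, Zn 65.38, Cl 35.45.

112.9 g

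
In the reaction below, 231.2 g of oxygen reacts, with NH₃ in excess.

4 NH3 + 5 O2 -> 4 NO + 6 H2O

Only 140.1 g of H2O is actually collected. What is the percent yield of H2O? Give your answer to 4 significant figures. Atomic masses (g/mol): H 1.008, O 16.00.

M(O2) = 2(16.00) = 32.00 g/mol.
M(H2O) = 2(1.008) + 16.00 = 18.016 g/mol.
n(O2) = 231.20 g / 32.00 g/mol = 7.2250 mol.
From the equation the O2:H2O mole ratio is 5:6, so n(H2O) = 7.2250 × 6/5 = 8.6700 mol.
Mass of H2O = 8.6700 mol × 18.016 g/mol = 156.20 g.
This is the theoretical yield. Percent yield = 140.1 g / 156.20 g × 100% = 89.693%.

89.69 %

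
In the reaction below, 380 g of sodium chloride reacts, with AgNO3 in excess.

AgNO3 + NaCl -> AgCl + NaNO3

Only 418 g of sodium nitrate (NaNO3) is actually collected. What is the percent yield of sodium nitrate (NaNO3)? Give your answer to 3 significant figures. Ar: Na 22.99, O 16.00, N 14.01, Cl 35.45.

75.6 %

M(NaCl) = 22.99 + 35.45 = 58.44 g/mol.
M(NaNO3) = 22.99 + 14.01 + 3(16.00) = 85.00 g/mol.
n(NaCl) = 380.0 g / 58.44 g/mol = 6.502 mol.
From the equation the NaCl:NaNO3 mole ratio is 1:1, so n(NaNO3) = 6.502 × 1/1 = 6.502 mol.
Mass of NaNO3 = 6.502 mol × 85.00 g/mol = 552.7 g.
This is the theoretical yield. Percent yield = 418 g / 552.7 g × 100% = 75.63%.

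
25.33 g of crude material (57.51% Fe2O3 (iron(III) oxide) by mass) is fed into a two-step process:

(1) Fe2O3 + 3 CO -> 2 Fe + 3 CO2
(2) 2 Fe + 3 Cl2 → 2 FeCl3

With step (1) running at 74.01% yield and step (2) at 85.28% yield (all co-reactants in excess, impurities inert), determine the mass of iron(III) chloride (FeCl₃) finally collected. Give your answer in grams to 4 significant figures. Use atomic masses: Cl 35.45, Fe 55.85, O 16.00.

18.68 g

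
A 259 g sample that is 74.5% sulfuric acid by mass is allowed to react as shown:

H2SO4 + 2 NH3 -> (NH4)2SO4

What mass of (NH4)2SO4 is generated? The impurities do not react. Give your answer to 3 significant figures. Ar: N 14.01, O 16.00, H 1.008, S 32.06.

Mass of pure H2SO4 = 259 g × 0.745 = 193.0 g.
M(H2SO4) = 2(1.008) + 32.06 + 4(16.00) = 98.076 g/mol.
M((NH4)2SO4) = 2(14.01) + 8(1.008) + 32.06 + 4(16.00) = 132.144 g/mol.
n(H2SO4) = 193.0 g / 98.076 g/mol = 1.967 mol.
From the equation the H2SO4:(NH4)2SO4 mole ratio is 1:1, so n((NH4)2SO4) = 1.967 × 1/1 = 1.967 mol.
Mass of (NH4)2SO4 = 1.967 mol × 132.144 g/mol = 260.0 g.

260 g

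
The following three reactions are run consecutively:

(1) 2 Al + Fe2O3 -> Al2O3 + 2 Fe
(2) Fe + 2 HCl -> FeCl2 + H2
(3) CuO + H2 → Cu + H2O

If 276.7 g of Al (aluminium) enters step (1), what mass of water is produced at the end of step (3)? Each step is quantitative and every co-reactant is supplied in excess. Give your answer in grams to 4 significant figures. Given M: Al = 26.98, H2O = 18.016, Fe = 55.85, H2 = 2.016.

184.8 g

n(Al) = 276.7 / 26.98 = 10.256 mol.
Reaction (1): Al→Fe ratio 2:2 ⇒ n(Fe) = 10.256 mol.
Reaction (2): Fe→H2 ratio 1:1 ⇒ n(H2) = 10.256 mol.
Reaction (3): H2→H2O ratio 1:1 ⇒ n(H2O) = 10.256 mol.
Mass of H2O = 10.256 × 18.016 = 184.77 g.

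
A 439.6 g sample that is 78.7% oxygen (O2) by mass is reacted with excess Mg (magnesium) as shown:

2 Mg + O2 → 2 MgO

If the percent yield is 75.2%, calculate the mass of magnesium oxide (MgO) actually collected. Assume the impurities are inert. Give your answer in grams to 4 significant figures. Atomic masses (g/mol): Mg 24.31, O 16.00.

Pure O2 available = 439.6 g × 0.787 = 345.97 g.
M(O2) = 2(16.00) = 32.00 g/mol.
M(MgO) = 24.31 + 16.00 = 40.31 g/mol.
n(O2) = 345.97 g / 32.00 g/mol = 10.811 mol.
From the equation the O2:MgO mole ratio is 1:2, so n(MgO) = 10.811 × 2/1 = 21.623 mol.
Mass of MgO = 21.623 mol × 40.31 g/mol = 871.62 g.
Actual mass collected = 871.62 g × 0.752 = 655.46 g.

655.5 g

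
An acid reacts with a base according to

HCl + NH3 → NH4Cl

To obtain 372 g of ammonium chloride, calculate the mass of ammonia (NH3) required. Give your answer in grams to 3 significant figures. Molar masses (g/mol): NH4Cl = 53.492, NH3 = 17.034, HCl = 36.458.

n(NH4Cl) = 372.0 g / 53.492 g/mol = 6.954 mol.
From the equation the NH4Cl:NH3 mole ratio is 1:1, so n(NH3) = 6.954 × 1/1 = 6.954 mol.
Mass of NH3 = 6.954 mol × 17.034 g/mol = 118.5 g.

118 g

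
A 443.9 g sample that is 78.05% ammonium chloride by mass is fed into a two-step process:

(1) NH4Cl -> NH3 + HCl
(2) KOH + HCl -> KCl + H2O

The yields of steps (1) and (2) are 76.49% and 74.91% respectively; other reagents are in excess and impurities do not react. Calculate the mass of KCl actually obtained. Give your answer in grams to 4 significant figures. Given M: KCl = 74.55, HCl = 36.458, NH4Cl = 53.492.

Pure NH4Cl = 443.9 × 0.7805 = 346.46 g.
n(NH4Cl) = 346.46 / 53.492 = 6.4769 mol.
Step 1 (NH4Cl:HCl = 1:1): theoretical n(HCl) = 6.4769 mol; at 76.49% yield, n(HCl) = 4.9542 mol.
Step 2 (HCl:KCl = 1:1): theoretical n(KCl) = 4.9542 mol, so theoretical mass = 4.9542 × 74.55 = 369.34 g.
At 74.91% yield, actual mass of KCl = 369.34 × 0.7491 = 276.67 g.

276.7 g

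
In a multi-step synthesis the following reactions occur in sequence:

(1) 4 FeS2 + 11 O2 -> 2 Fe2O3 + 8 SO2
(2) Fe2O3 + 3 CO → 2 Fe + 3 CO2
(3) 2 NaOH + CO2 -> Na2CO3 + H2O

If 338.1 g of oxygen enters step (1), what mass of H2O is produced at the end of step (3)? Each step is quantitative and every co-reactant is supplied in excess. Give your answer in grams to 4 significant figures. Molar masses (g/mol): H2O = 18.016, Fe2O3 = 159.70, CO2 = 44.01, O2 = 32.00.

n(O2) = 338.1 / 32.00 = 10.566 mol.
Reaction (1): O2→Fe2O3 ratio 11:2 ⇒ n(Fe2O3) = 1.9210 mol.
Reaction (2): Fe2O3→CO2 ratio 1:3 ⇒ n(CO2) = 5.7631 mol.
Reaction (3): CO2→H2O ratio 1:1 ⇒ n(H2O) = 5.7631 mol.
Mass of H2O = 5.7631 × 18.016 = 103.83 g.

103.8 g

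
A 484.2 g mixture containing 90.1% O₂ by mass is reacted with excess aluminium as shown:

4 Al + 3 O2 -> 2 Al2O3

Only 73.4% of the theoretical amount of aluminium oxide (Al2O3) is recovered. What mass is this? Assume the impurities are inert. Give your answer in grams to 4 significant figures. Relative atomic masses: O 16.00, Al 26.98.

680.2 g

Pure O2 available = 484.2 g × 0.901 = 436.26 g.
M(O2) = 2(16.00) = 32.00 g/mol.
M(Al2O3) = 2(26.98) + 3(16.00) = 101.96 g/mol.
n(O2) = 436.26 g / 32.00 g/mol = 13.633 mol.
From the equation the O2:Al2O3 mole ratio is 3:2, so n(Al2O3) = 13.633 × 2/3 = 9.0888 mol.
Mass of Al2O3 = 9.0888 mol × 101.96 g/mol = 926.70 g.
Actual mass collected = 926.70 g × 0.734 = 680.20 g.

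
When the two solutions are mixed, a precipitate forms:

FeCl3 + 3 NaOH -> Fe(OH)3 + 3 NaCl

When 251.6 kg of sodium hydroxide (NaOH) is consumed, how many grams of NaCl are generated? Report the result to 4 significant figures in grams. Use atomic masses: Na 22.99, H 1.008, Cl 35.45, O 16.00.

367600 g

M(NaOH) = 22.99 + 16.00 + 1.008 = 39.998 g/mol.
M(NaCl) = 22.99 + 35.45 = 58.44 g/mol.
Convert: 251.6 kg = 251600 g.
n(NaOH) = 251600 g / 39.998 g/mol = 6290.3 mol.
From the equation the NaOH:NaCl mole ratio is 3:3, so n(NaCl) = 6290.3 × 3/3 = 6290.3 mol.
Mass of NaCl = 6290.3 mol × 58.44 g/mol = 367610 g.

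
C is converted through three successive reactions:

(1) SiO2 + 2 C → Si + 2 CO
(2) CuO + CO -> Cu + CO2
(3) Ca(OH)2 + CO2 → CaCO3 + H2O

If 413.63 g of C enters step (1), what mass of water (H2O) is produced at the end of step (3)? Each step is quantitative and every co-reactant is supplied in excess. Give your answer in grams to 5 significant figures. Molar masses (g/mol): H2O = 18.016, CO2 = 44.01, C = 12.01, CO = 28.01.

n(C) = 413.63 / 12.01 = 34.4405 mol.
Reaction (1): C→CO ratio 2:2 ⇒ n(CO) = 34.4405 mol.
Reaction (2): CO→CO2 ratio 1:1 ⇒ n(CO2) = 34.4405 mol.
Reaction (3): CO2→H2O ratio 1:1 ⇒ n(H2O) = 34.4405 mol.
Mass of H2O = 34.4405 × 18.016 = 620.479 g.

620.48 g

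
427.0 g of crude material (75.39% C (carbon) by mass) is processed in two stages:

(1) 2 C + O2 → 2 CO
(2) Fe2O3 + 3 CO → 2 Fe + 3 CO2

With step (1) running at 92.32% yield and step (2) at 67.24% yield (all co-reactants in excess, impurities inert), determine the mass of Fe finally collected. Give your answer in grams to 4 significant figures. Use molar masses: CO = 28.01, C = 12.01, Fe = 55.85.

Pure C = 427.0 × 0.7539 = 321.92 g.
n(C) = 321.92 / 12.01 = 26.804 mol.
Step 1 (C:CO = 2:2): theoretical n(CO) = 26.804 mol; at 92.32% yield, n(CO) = 24.745 mol.
Step 2 (CO:Fe = 3:2): theoretical n(Fe) = 16.497 mol, so theoretical mass = 16.497 × 55.85 = 921.35 g.
At 67.24% yield, actual mass of Fe = 921.35 × 0.6724 = 619.52 g.

619.5 g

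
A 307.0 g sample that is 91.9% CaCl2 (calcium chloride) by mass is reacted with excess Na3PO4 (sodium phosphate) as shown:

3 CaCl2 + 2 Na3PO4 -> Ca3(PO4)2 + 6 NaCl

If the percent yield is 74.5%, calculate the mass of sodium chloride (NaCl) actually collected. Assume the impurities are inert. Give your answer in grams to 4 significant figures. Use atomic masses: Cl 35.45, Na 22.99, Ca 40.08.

Pure CaCl2 available = 307.0 g × 0.919 = 282.13 g.
M(CaCl2) = 40.08 + 2(35.45) = 110.98 g/mol.
M(NaCl) = 22.99 + 35.45 = 58.44 g/mol.
n(CaCl2) = 282.13 g / 110.98 g/mol = 2.5422 mol.
From the equation the CaCl2:NaCl mole ratio is 3:6, so n(NaCl) = 2.5422 × 6/3 = 5.0844 mol.
Mass of NaCl = 5.0844 mol × 58.44 g/mol = 297.13 g.
Actual mass collected = 297.13 g × 0.745 = 221.36 g.

221.4 g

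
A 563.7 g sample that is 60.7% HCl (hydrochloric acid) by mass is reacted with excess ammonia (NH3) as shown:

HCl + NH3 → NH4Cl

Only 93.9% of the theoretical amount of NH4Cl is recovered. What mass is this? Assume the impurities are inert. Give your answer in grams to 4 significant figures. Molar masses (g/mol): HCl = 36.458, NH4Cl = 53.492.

471.4 g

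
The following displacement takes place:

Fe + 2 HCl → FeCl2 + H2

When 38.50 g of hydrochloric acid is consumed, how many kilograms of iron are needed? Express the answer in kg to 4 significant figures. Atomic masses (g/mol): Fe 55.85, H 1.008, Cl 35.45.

0.02949 kg

M(HCl) = 1.008 + 35.45 = 36.458 g/mol.
M(Fe) = 55.85 g/mol.
n(HCl) = 38.500 g / 36.458 g/mol = 1.0560 mol.
From the equation the HCl:Fe mole ratio is 2:1, so n(Fe) = 1.0560 × 1/2 = 0.52800 mol.
Mass of Fe = 0.52800 mol × 55.85 g/mol = 29.489 g.
Converting to kg: 29.489 g = 0.02949 kg.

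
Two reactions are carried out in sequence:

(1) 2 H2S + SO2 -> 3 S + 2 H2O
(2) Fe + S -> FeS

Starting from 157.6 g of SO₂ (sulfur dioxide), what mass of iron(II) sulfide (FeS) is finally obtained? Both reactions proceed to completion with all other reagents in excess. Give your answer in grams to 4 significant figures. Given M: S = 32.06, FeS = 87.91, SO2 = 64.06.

n(SO2) = 157.60 / 64.06 = 2.4602 mol.
Step 1 gives a 1:3 ratio of SO2 to S, so n(S) = 7.3806 mol.
In step 2 the S:FeS ratio is 1:1, so n(FeS) = 7.3806 mol.
Mass of FeS = 7.3806 × 87.91 = 648.83 g.

648.8 g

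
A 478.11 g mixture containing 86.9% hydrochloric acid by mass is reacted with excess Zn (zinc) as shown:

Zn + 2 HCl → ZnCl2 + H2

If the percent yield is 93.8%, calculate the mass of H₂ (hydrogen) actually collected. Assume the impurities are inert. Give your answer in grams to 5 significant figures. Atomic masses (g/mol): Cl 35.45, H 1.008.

Pure HCl available = 478.11 g × 0.869 = 415.478 g.
M(HCl) = 1.008 + 35.45 = 36.458 g/mol.
M(H2) = 2(1.008) = 2.016 g/mol.
n(HCl) = 415.478 g / 36.458 g/mol = 11.3961 mol.
From the equation the HCl:H2 mole ratio is 2:1, so n(H2) = 11.3961 × 1/2 = 5.69803 mol.
Mass of H2 = 5.69803 mol × 2.016 g/mol = 11.4872 g.
Actual mass collected = 11.4872 g × 0.938 = 10.7750 g.

10.775 g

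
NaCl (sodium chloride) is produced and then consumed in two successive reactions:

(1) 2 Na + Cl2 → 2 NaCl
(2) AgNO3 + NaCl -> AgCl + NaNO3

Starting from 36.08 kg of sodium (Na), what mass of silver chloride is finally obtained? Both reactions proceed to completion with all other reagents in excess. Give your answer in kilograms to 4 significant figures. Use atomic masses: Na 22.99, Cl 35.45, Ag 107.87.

224.9 kg

M(Na) = 22.99 g/mol.
M(AgCl) = 107.87 + 35.45 = 143.32 g/mol.
36.08 kg = 36080 g.
n(Na) = 36080 / 22.99 = 1569.4 mol.
Step 1 gives a 2:2 ratio of Na to NaCl, so n(NaCl) = 1569.4 mol.
In step 2 the NaCl:AgCl ratio is 1:1, so n(AgCl) = 1569.4 mol.
Mass of AgCl = 1569.4 × 143.32 = 224920 g = 224.9 kg.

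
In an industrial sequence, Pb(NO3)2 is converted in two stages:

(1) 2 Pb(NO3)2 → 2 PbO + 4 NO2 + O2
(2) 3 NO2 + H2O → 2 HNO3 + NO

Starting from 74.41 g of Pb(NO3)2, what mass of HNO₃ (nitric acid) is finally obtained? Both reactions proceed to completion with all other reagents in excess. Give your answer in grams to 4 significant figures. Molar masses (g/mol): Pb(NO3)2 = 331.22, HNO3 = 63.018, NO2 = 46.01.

18.88 g

n(Pb(NO3)2) = 74.410 / 331.22 = 0.22465 mol.
Step 1 gives a 2:4 ratio of Pb(NO3)2 to NO2, so n(NO2) = 0.44931 mol.
In step 2 the NO2:HNO3 ratio is 3:2, so n(HNO3) = 0.29954 mol.
Mass of HNO3 = 0.29954 × 63.018 = 18.876 g.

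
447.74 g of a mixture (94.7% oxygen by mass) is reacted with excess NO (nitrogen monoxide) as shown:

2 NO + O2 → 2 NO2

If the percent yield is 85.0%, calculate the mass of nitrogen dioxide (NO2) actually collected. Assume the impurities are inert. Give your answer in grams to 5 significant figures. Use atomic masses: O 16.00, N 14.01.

1036.4 g

Pure O2 available = 447.74 g × 0.947 = 424.010 g.
M(O2) = 2(16.00) = 32.00 g/mol.
M(NO2) = 14.01 + 2(16.00) = 46.01 g/mol.
n(O2) = 424.010 g / 32.00 g/mol = 13.2503 mol.
From the equation the O2:NO2 mole ratio is 1:2, so n(NO2) = 13.2503 × 2/1 = 26.5006 mol.
Mass of NO2 = 26.5006 mol × 46.01 g/mol = 1219.29 g.
Actual mass collected = 1219.29 g × 0.850 = 1036.40 g.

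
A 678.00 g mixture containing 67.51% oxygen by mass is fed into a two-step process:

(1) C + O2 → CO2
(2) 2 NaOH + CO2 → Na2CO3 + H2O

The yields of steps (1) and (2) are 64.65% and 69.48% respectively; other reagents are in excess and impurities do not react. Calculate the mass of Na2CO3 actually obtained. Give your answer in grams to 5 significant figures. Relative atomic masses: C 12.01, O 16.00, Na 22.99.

680.99 g

Pure O2 = 678.00 × 0.6751 = 457.718 g.
M(O2) = 2(16.00) = 32.00 g/mol.
M(Na2CO3) = 2(22.99) + 12.01 + 3(16.00) = 105.99 g/mol.
n(O2) = 457.718 / 32.00 = 14.3037 mol.
Step 1 (O2:CO2 = 1:1): theoretical n(CO2) = 14.3037 mol; at 64.65% yield, n(CO2) = 9.24733 mol.
Step 2 (CO2:Na2CO3 = 1:1): theoretical n(Na2CO3) = 9.24733 mol, so theoretical mass = 9.24733 × 105.99 = 980.124 g.
At 69.48% yield, actual mass of Na2CO3 = 980.124 × 0.6948 = 680.991 g.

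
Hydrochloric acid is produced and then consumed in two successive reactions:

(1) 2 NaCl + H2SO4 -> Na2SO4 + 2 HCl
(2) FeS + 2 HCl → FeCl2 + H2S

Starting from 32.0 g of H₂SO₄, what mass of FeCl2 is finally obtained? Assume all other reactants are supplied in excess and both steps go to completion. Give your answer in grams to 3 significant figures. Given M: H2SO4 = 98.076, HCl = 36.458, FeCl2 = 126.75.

41.4 g

n(H2SO4) = 32.00 / 98.076 = 0.3263 mol.
Step 1 gives a 1:2 ratio of H2SO4 to HCl, so n(HCl) = 0.6526 mol.
In step 2 the HCl:FeCl2 ratio is 2:1, so n(FeCl2) = 0.3263 mol.
Mass of FeCl2 = 0.3263 × 126.75 = 41.36 g.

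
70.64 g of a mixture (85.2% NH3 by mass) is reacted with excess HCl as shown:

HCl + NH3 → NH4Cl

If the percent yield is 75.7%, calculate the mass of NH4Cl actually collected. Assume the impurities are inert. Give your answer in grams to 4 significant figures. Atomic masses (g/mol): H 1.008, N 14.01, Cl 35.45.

Pure NH3 available = 70.64 g × 0.852 = 60.185 g.
M(NH3) = 14.01 + 3(1.008) = 17.034 g/mol.
M(NH4Cl) = 14.01 + 4(1.008) + 35.45 = 53.492 g/mol.
n(NH3) = 60.185 g / 17.034 g/mol = 3.5332 mol.
From the equation the NH3:NH4Cl mole ratio is 1:1, so n(NH4Cl) = 3.5332 × 1/1 = 3.5332 mol.
Mass of NH4Cl = 3.5332 mol × 53.492 g/mol = 189.00 g.
Actual mass collected = 189.00 g × 0.757 = 143.07 g.

143.1 g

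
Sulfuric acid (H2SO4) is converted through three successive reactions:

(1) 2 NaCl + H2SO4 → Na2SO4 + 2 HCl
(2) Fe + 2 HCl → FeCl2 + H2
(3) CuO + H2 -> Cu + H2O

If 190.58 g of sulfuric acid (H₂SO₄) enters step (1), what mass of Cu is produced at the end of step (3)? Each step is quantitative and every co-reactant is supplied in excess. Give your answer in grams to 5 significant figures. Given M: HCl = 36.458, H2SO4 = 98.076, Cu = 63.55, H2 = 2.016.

n(H2SO4) = 190.58 / 98.076 = 1.94319 mol.
Reaction (1): H2SO4→HCl ratio 1:2 ⇒ n(HCl) = 3.88637 mol.
Reaction (2): HCl→H2 ratio 2:1 ⇒ n(H2) = 1.94319 mol.
Reaction (3): H2→Cu ratio 1:1 ⇒ n(Cu) = 1.94319 mol.
Mass of Cu = 1.94319 × 63.55 = 123.490 g.

123.49 g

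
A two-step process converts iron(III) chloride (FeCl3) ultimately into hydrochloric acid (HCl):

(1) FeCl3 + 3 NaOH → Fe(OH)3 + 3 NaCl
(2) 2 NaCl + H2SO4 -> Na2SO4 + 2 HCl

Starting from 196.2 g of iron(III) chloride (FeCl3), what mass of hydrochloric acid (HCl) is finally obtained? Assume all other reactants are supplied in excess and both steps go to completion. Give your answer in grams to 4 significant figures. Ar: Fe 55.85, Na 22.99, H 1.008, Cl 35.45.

132.3 g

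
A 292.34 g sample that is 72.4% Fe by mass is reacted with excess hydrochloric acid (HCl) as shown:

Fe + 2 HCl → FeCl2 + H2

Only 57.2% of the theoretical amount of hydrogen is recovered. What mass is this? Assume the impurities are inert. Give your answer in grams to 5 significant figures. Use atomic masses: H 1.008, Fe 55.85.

4.3701 g

Pure Fe available = 292.34 g × 0.724 = 211.654 g.
M(Fe) = 55.85 g/mol.
M(H2) = 2(1.008) = 2.016 g/mol.
n(Fe) = 211.654 g / 55.85 g/mol = 3.78969 mol.
From the equation the Fe:H2 mole ratio is 1:1, so n(H2) = 3.78969 × 1/1 = 3.78969 mol.
Mass of H2 = 3.78969 mol × 2.016 g/mol = 7.64001 g.
Actual mass collected = 7.64001 g × 0.572 = 4.37009 g.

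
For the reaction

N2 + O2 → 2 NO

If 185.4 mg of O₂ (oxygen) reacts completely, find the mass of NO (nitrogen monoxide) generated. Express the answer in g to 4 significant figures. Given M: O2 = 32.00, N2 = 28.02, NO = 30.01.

0.3477 g

Convert: 185.4 mg = 0.18540 g.
n(O2) = 0.18540 g / 32.00 g/mol = 0.0057938 mol.
From the equation the O2:NO mole ratio is 1:2, so n(NO) = 0.0057938 × 2/1 = 0.011588 mol.
Mass of NO = 0.011588 mol × 30.01 g/mol = 0.34774 g.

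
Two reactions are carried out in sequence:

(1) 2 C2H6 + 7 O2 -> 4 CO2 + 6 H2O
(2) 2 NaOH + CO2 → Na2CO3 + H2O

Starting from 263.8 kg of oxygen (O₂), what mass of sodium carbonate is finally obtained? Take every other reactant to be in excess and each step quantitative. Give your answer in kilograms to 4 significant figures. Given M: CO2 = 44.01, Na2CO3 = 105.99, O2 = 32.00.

499.3 kg

263.8 kg = 263800 g.
n(O2) = 263800 / 32.00 = 8243.8 mol.
Step 1 gives a 7:4 ratio of O2 to CO2, so n(CO2) = 4710.7 mol.
In step 2 the CO2:Na2CO3 ratio is 1:1, so n(Na2CO3) = 4710.7 mol.
Mass of Na2CO3 = 4710.7 × 105.99 = 499290 g = 499.3 kg.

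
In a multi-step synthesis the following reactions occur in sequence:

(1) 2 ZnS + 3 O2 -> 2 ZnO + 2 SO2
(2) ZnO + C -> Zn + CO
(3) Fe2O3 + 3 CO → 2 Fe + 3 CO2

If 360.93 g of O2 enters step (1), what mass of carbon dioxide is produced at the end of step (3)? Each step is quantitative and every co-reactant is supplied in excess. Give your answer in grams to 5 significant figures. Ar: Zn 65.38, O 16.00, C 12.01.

330.93 g

M(O2) = 2(16.00) = 32.00 g/mol.
M(CO2) = 12.01 + 2(16.00) = 44.01 g/mol.
n(O2) = 360.93 / 32.00 = 11.2791 mol.
Reaction (1): O2→ZnO ratio 3:2 ⇒ n(ZnO) = 7.51938 mol.
Reaction (2): ZnO→CO ratio 1:1 ⇒ n(CO) = 7.51938 mol.
Reaction (3): CO→CO2 ratio 3:3 ⇒ n(CO2) = 7.51938 mol.
Mass of CO2 = 7.51938 × 44.01 = 330.928 g.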